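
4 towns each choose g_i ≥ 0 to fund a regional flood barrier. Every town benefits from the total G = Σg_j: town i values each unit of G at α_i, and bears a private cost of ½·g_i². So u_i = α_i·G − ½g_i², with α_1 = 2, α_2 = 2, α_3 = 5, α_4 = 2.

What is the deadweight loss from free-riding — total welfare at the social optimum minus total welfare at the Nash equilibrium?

Town i's FOC: ∂u_i/∂g_i = α_i − g_i = 0, so g_i* = α_i.
NE contributions = (2, 2, 5, 2); G = 11.
W^NE = (Σα)·G − ½Σα_i² = 11² − ½·37 = 102.5.
Planner sets g_i = Σα_j = 11 for every i, so G^SO = 4·11 = 44.
W^SO = (Σα)·G^SO − ½·4·(Σα)² = (4/2)·11² = 242.
Deadweight loss = W^SO − W^NE = 139.5.

139.5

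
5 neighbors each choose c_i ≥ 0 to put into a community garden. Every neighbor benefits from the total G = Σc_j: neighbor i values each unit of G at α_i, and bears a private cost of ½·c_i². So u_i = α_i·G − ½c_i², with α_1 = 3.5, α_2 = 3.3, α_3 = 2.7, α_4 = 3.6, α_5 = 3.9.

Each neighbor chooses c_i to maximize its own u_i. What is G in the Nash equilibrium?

Neighbor i's FOC: ∂u_i/∂c_i = α_i − c_i = 0, so c_i* = α_i.
NE contributions = (3.5, 3.3, 2.7, 3.6, 3.9); G = 17.

17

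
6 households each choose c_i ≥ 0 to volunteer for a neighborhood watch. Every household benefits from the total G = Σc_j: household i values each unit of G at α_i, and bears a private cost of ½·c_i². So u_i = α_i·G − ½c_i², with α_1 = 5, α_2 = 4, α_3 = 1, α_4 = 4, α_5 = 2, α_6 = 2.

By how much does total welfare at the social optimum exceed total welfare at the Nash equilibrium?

681

Household i's FOC: ∂u_i/∂c_i = α_i − c_i = 0, so c_i* = α_i.
NE contributions = (5, 4, 1, 4, 2, 2); G = 18.
W^NE = (Σα)·G − ½Σα_i² = 18² − ½·66 = 291.
Planner sets c_i = Σα_j = 18 for every i, so G^SO = 6·18 = 108.
W^SO = (Σα)·G^SO − ½·6·(Σα)² = (6/2)·18² = 972.
Deadweight loss = W^SO − W^NE = 681.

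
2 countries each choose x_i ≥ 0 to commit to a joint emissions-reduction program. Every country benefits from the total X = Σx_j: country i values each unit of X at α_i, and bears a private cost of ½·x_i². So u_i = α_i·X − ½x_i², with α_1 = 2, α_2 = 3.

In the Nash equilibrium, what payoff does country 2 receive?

10.5

Country i's FOC: ∂u_i/∂x_i = α_i − x_i = 0, so x_i* = α_i.
NE contributions = (2, 3); X = 5.
u_2 = α_2·X − ½·(x_2)² = 3·5 − ½·3² = 10.5.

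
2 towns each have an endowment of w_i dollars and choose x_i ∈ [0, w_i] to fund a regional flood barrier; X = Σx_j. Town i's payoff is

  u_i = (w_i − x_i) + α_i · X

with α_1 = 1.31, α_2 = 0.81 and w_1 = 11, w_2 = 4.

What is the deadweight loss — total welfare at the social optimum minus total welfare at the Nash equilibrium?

∂u_i/∂x_i = α_i − 1, so town i contributes w_i if α_i > 1, else 0.
α_i > 1 for i ∈ {1}; NE contributions (11, 0), X = 11.
W^NE = Σw_i − X^NE + (Σα_i)·X^NE = 15 + 1.12·11 = 27.32.
Planner: ∂(Σu_j)/∂x_i = Σα_j − 1 = 1.12 > 0, so everyone contributes w_i; X^SO = 15, W^SO = 15 + 1.12·15 = 31.8.
Deadweight loss = 4.48.

4.48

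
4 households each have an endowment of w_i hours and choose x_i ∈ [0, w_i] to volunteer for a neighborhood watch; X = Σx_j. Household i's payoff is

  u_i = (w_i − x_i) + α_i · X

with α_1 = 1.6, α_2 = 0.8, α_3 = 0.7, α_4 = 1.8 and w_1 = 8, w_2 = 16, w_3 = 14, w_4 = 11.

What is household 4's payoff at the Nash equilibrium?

34.2

∂u_i/∂x_i = α_i − 1, so household i contributes w_i if α_i > 1, else 0.
α_i > 1 for i ∈ {1, 4}; NE contributions (8, 0, 0, 11), X = 19.
u_4 = (11 − 11) + 1.8·19 = 34.2.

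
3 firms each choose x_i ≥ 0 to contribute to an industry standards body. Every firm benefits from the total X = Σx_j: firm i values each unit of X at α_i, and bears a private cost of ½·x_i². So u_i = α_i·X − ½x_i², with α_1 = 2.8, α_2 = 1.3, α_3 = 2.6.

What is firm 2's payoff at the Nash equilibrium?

7.865

Firm i's FOC: ∂u_i/∂x_i = α_i − x_i = 0, so x_i* = α_i.
NE contributions = (2.8, 1.3, 2.6); X = 6.7.
u_2 = α_2·X − ½·(x_2)² = 1.3·6.7 − ½·1.3² = 7.865.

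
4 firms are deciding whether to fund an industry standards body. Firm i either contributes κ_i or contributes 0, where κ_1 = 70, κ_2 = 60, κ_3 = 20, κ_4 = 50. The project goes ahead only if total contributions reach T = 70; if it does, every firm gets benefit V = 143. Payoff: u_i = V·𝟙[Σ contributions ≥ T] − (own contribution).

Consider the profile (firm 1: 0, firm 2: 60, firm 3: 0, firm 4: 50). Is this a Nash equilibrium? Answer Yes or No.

Yes

Total = 110 ≥ 70: provided.
Firm 1 (pledges 0, payoff 143): pledging 70 → total 180, payoff 73. No gain.
Firm 2 (pledges 60, payoff 83): dropping to 0 → total 50, payoff 0. No gain.
Firm 3 (pledges 0, payoff 143): pledging 20 → total 130, payoff 123. No gain.
Firm 4 (pledges 50, payoff 93): dropping to 0 → total 60, payoff 0. No gain.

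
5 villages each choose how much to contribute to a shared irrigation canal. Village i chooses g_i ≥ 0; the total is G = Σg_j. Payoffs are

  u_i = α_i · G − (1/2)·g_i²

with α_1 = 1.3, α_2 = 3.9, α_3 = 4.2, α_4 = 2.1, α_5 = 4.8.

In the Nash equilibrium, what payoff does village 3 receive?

Village i's FOC: ∂u_i/∂g_i = α_i − g_i = 0, so g_i* = α_i.
NE contributions = (1.3, 3.9, 4.2, 2.1, 4.8); G = 16.3.
u_3 = α_3·G − ½·(g_3)² = 4.2·16.3 − ½·4.2² = 59.64.

59.64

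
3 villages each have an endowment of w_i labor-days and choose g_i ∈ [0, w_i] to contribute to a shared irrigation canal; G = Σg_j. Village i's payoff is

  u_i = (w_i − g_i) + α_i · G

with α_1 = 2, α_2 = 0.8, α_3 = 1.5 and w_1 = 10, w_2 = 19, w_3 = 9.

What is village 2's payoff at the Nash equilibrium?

34.2

∂u_i/∂g_i = α_i − 1, so village i contributes w_i if α_i > 1, else 0.
α_i > 1 for i ∈ {1, 3}; NE contributions (10, 0, 9), G = 19.
u_2 = (19 − 0) + 0.8·19 = 34.2.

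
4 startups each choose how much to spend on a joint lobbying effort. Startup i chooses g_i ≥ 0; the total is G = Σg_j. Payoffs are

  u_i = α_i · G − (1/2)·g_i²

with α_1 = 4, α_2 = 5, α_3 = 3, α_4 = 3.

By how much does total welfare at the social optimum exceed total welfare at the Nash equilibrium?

254.5

Startup i's FOC: ∂u_i/∂g_i = α_i − g_i = 0, so g_i* = α_i.
NE contributions = (4, 5, 3, 3); G = 15.
W^NE = (Σα)·G − ½Σα_i² = 15² − ½·59 = 195.5.
Planner sets g_i = Σα_j = 15 for every i, so G^SO = 4·15 = 60.
W^SO = (Σα)·G^SO − ½·4·(Σα)² = (4/2)·15² = 450.
Deadweight loss = W^SO − W^NE = 254.5.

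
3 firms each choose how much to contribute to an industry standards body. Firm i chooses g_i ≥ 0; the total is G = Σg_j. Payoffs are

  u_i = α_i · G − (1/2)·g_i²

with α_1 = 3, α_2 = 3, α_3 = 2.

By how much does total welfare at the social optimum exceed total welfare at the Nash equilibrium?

Firm i's FOC: ∂u_i/∂g_i = α_i − g_i = 0, so g_i* = α_i.
NE contributions = (3, 3, 2); G = 8.
W^NE = (Σα)·G − ½Σα_i² = 8² − ½·22 = 53.
Planner sets g_i = Σα_j = 8 for every i, so G^SO = 3·8 = 24.
W^SO = (Σα)·G^SO − ½·3·(Σα)² = (3/2)·8² = 96.
Deadweight loss = W^SO − W^NE = 43.

43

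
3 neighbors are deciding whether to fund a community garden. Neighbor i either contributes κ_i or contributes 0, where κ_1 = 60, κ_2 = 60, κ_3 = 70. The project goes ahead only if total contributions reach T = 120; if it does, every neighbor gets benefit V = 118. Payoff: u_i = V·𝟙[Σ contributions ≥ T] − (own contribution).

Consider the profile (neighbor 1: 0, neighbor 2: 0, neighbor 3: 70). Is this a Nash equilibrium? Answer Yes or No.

No

Total = 70 < 120: not provided.
Neighbor 1 (pledges 0, payoff 0): pledging 60 → total 130, payoff 58. Profitable deviation.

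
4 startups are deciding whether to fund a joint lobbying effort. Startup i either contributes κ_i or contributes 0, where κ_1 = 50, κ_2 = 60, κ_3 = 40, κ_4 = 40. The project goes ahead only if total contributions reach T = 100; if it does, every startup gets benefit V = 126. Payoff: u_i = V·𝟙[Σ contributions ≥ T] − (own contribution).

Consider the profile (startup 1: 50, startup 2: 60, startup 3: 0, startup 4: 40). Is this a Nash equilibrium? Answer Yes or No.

Total = 150 ≥ 100: provided.
Startup 1 (pledges 50, payoff 76): dropping to 0 → total 100, payoff 126. Profitable deviation.

No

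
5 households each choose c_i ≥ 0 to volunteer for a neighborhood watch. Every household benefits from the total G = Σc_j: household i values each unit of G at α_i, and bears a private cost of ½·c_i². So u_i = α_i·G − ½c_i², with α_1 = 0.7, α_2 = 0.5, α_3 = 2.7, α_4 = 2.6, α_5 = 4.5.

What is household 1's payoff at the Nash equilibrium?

7.455

Household i's FOC: ∂u_i/∂c_i = α_i − c_i = 0, so c_i* = α_i.
NE contributions = (0.7, 0.5, 2.7, 2.6, 4.5); G = 11.
u_1 = α_1·G − ½·(c_1)² = 0.7·11 − ½·0.7² = 7.455.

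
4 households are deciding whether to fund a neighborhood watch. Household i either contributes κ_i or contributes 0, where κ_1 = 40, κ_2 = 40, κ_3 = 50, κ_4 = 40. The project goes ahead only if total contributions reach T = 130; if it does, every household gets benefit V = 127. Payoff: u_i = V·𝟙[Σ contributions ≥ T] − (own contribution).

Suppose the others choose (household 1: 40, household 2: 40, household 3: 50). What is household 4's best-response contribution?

0

Others' total = 130 ≥ 130; contributing adds cost 40 for no extra benefit.
Best response: 0.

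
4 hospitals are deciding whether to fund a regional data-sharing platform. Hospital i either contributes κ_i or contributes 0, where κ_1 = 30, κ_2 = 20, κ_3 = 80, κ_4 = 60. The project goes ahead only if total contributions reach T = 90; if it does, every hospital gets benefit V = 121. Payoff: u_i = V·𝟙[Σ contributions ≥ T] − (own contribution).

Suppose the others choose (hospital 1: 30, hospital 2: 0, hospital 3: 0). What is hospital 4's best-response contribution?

60

Others' total = 30. Contributing 60 brings total to 90 ≥ 90: gain V − κ_4 = 61.
Best response: 60.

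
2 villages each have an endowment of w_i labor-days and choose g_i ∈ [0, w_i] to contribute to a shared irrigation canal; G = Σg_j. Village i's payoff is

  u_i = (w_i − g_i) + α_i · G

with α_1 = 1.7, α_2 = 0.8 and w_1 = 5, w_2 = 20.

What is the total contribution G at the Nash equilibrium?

∂u_i/∂g_i = α_i − 1, so village i contributes w_i if α_i > 1, else 0.
α_i > 1 for i ∈ {1}; NE contributions (5, 0), G = 5.

5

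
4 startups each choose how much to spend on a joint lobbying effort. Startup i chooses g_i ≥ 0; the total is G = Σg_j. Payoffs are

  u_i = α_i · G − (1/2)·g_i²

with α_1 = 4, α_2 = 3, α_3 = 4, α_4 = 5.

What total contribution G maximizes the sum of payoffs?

64

Planner FOC: ∂(Σu_j)/∂g_i = (Σα_j) − g_i = 0, so g_i^SO = Σα_j = 16 for every i; G^SO = 64.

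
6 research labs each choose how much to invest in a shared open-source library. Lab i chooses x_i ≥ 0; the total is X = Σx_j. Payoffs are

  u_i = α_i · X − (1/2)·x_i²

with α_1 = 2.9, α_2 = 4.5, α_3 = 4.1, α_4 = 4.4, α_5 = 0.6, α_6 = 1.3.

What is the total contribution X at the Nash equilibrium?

Lab i's FOC: ∂u_i/∂x_i = α_i − x_i = 0, so x_i* = α_i.
NE contributions = (2.9, 4.5, 4.1, 4.4, 0.6, 1.3); X = 17.8.

17.8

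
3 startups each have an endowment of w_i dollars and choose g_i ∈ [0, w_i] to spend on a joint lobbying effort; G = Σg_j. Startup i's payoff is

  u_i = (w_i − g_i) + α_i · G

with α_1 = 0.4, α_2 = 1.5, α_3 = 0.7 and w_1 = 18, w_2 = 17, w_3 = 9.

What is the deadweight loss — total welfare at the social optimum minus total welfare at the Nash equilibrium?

∂u_i/∂g_i = α_i − 1, so startup i contributes w_i if α_i > 1, else 0.
α_i > 1 for i ∈ {2}; NE contributions (0, 17, 0), G = 17.
W^NE = Σw_i − G^NE + (Σα_i)·G^NE = 44 + 1.6·17 = 71.2.
Planner: ∂(Σu_j)/∂g_i = Σα_j − 1 = 1.6 > 0, so everyone contributes w_i; G^SO = 44, W^SO = 44 + 1.6·44 = 114.4.
Deadweight loss = 43.2.

43.2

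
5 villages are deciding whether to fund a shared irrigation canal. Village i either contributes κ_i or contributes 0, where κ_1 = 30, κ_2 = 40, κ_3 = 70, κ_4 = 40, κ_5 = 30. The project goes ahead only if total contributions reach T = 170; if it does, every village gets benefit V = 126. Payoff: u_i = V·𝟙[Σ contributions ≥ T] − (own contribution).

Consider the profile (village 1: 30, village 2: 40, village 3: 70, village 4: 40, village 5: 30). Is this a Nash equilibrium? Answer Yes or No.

Total = 210 ≥ 170: provided.
Village 1 (pledges 30, payoff 96): dropping to 0 → total 180, payoff 126. Profitable deviation.

No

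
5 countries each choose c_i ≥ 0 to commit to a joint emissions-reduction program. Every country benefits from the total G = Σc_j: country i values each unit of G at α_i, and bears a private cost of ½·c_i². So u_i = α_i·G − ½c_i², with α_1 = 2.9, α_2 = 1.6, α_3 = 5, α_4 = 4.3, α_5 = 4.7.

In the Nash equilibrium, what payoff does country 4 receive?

70.305

Country i's FOC: ∂u_i/∂c_i = α_i − c_i = 0, so c_i* = α_i.
NE contributions = (2.9, 1.6, 5, 4.3, 4.7); G = 18.5.
u_4 = α_4·G − ½·(c_4)² = 4.3·18.5 − ½·4.3² = 70.305.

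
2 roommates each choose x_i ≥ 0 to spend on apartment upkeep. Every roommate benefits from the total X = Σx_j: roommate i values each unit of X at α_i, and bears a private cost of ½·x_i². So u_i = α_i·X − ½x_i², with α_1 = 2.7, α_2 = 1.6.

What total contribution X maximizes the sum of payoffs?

Planner FOC: ∂(Σu_j)/∂x_i = (Σα_j) − x_i = 0, so x_i^SO = Σα_j = 4.3 for every i; X^SO = 8.6.

8.6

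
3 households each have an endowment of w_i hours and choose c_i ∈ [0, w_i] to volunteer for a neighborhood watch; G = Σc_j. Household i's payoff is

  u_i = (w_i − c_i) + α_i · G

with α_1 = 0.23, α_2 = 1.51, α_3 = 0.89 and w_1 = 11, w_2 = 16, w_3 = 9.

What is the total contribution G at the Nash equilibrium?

∂u_i/∂c_i = α_i − 1, so household i contributes w_i if α_i > 1, else 0.
α_i > 1 for i ∈ {2}; NE contributions (0, 16, 0), G = 16.

16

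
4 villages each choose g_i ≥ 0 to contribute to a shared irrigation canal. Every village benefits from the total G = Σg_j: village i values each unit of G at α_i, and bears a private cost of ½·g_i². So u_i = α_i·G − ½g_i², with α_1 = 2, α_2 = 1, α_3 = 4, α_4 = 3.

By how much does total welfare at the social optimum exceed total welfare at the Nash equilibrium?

115

Village i's FOC: ∂u_i/∂g_i = α_i − g_i = 0, so g_i* = α_i.
NE contributions = (2, 1, 4, 3); G = 10.
W^NE = (Σα)·G − ½Σα_i² = 10² − ½·30 = 85.
Planner sets g_i = Σα_j = 10 for every i, so G^SO = 4·10 = 40.
W^SO = (Σα)·G^SO − ½·4·(Σα)² = (4/2)·10² = 200.
Deadweight loss = W^SO − W^NE = 115.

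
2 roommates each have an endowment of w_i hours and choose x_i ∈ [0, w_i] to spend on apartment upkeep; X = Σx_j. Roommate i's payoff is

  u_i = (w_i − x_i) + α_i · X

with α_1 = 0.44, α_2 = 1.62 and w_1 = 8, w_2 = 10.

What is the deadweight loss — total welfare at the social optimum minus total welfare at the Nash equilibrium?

8.48

∂u_i/∂x_i = α_i − 1, so roommate i contributes w_i if α_i > 1, else 0.
α_i > 1 for i ∈ {2}; NE contributions (0, 10), X = 10.
W^NE = Σw_i − X^NE + (Σα_i)·X^NE = 18 + 1.06·10 = 28.6.
Planner: ∂(Σu_j)/∂x_i = Σα_j − 1 = 1.06 > 0, so everyone contributes w_i; X^SO = 18, W^SO = 18 + 1.06·18 = 37.08.
Deadweight loss = 8.48.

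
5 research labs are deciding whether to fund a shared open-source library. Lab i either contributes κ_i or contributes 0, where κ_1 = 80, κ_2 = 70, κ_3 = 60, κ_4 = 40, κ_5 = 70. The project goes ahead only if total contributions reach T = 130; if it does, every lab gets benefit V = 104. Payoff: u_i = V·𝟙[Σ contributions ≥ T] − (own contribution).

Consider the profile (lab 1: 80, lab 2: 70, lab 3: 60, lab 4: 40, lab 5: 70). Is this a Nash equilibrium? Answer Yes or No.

No

Total = 320 ≥ 130: provided.
Lab 1 (pledges 80, payoff 24): dropping to 0 → total 240, payoff 104. Profitable deviation.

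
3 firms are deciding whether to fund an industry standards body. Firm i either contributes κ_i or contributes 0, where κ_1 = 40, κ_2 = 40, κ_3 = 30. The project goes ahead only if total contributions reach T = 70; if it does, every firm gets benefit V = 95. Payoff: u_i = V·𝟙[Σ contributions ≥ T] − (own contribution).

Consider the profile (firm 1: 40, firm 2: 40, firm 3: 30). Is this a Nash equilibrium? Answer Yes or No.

Total = 110 ≥ 70: provided.
Firm 1 (pledges 40, payoff 55): dropping to 0 → total 70, payoff 95. Profitable deviation.

No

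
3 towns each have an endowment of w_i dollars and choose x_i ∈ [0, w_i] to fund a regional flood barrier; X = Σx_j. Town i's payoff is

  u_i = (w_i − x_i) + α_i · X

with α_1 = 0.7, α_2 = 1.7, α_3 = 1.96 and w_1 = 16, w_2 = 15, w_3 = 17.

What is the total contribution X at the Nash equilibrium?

32

∂u_i/∂x_i = α_i − 1, so town i contributes w_i if α_i > 1, else 0.
α_i > 1 for i ∈ {2, 3}; NE contributions (0, 15, 17), X = 32.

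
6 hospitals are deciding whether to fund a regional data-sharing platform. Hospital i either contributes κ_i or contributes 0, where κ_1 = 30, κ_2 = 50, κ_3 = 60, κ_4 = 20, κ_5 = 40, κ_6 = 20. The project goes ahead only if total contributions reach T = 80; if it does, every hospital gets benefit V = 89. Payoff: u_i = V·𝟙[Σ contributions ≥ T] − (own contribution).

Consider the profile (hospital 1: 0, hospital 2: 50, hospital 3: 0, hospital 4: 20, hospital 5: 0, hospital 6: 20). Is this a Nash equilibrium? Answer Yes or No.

Yes

Total = 90 ≥ 80: provided.
Hospital 1 (pledges 0, payoff 89): pledging 30 → total 120, payoff 59. No gain.
Hospital 2 (pledges 50, payoff 39): dropping to 0 → total 40, payoff 0. No gain.
Hospital 3 (pledges 0, payoff 89): pledging 60 → total 150, payoff 29. No gain.
Hospital 4 (pledges 20, payoff 69): dropping to 0 → total 70, payoff 0. No gain.
Hospital 5 (pledges 0, payoff 89): pledging 40 → total 130, payoff 49. No gain.
Hospital 6 (pledges 20, payoff 69): dropping to 0 → total 70, payoff 0. No gain.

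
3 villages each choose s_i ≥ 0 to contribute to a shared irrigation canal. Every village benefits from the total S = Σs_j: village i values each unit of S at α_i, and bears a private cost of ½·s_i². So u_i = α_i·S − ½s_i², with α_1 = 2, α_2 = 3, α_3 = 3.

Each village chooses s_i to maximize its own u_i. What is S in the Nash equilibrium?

Village i's FOC: ∂u_i/∂s_i = α_i − s_i = 0, so s_i* = α_i.
NE contributions = (2, 3, 3); S = 8.

8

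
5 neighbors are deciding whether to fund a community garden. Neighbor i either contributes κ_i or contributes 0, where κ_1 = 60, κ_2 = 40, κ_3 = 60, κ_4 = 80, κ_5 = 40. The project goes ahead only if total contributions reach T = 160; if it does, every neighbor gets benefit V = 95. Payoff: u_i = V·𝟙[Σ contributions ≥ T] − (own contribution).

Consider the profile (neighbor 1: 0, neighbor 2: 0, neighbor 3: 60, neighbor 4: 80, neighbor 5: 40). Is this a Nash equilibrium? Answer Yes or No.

Total = 180 ≥ 160: provided.
Neighbor 1 (pledges 0, payoff 95): pledging 60 → total 240, payoff 35. No gain.
Neighbor 2 (pledges 0, payoff 95): pledging 40 → total 220, payoff 55. No gain.
Neighbor 3 (pledges 60, payoff 35): dropping to 0 → total 120, payoff 0. No gain.
Neighbor 4 (pledges 80, payoff 15): dropping to 0 → total 100, payoff 0. No gain.
Neighbor 5 (pledges 40, payoff 55): dropping to 0 → total 140, payoff 0. No gain.

Yes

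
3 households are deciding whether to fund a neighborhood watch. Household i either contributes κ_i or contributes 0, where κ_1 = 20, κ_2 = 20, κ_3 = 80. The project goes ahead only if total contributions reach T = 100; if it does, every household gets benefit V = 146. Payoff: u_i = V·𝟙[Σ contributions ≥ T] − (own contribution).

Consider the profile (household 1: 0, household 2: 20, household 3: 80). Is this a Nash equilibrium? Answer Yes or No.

Yes

Total = 100 ≥ 100: provided.
Household 1 (pledges 0, payoff 146): pledging 20 → total 120, payoff 126. No gain.
Household 2 (pledges 20, payoff 126): dropping to 0 → total 80, payoff 0. No gain.
Household 3 (pledges 80, payoff 66): dropping to 0 → total 20, payoff 0. No gain.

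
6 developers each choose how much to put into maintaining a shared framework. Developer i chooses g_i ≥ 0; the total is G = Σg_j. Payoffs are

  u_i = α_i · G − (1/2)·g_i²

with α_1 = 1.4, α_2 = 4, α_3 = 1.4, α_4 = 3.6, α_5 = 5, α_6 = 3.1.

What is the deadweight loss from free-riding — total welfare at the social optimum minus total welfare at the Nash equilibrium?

Developer i's FOC: ∂u_i/∂g_i = α_i − g_i = 0, so g_i* = α_i.
NE contributions = (1.4, 4, 1.4, 3.6, 5, 3.1); G = 18.5.
W^NE = (Σα)·G − ½Σα_i² = 18.5² − ½·67.49 = 308.505.
Planner sets g_i = Σα_j = 18.5 for every i, so G^SO = 6·18.5 = 111.
W^SO = (Σα)·G^SO − ½·6·(Σα)² = (6/2)·18.5² = 1026.75.
Deadweight loss = W^SO − W^NE = 718.245.

718.245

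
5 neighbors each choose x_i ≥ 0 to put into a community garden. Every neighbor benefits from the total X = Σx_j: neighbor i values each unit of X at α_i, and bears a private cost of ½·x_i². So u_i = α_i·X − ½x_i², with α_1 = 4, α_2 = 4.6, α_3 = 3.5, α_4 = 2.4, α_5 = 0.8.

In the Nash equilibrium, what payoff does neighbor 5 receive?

Neighbor i's FOC: ∂u_i/∂x_i = α_i − x_i = 0, so x_i* = α_i.
NE contributions = (4, 4.6, 3.5, 2.4, 0.8); X = 15.3.
u_5 = α_5·X − ½·(x_5)² = 0.8·15.3 − ½·0.8² = 11.92.

11.92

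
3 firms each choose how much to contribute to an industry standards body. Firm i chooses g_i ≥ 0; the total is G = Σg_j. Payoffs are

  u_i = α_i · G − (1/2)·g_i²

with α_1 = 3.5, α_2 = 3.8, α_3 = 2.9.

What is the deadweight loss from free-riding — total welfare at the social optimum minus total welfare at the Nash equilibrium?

Firm i's FOC: ∂u_i/∂g_i = α_i − g_i = 0, so g_i* = α_i.
NE contributions = (3.5, 3.8, 2.9); G = 10.2.
W^NE = (Σα)·G − ½Σα_i² = 10.2² − ½·35.1 = 86.49.
Planner sets g_i = Σα_j = 10.2 for every i, so G^SO = 3·10.2 = 30.6.
W^SO = (Σα)·G^SO − ½·3·(Σα)² = (3/2)·10.2² = 156.06.
Deadweight loss = W^SO − W^NE = 69.57.

69.57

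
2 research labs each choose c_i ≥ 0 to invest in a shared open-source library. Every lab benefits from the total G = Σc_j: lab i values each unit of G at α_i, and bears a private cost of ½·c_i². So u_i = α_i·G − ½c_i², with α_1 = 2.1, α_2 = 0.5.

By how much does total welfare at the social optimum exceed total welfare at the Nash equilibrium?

Lab i's FOC: ∂u_i/∂c_i = α_i − c_i = 0, so c_i* = α_i.
NE contributions = (2.1, 0.5); G = 2.6.
W^NE = (Σα)·G − ½Σα_i² = 2.6² − ½·4.66 = 4.43.
Planner sets c_i = Σα_j = 2.6 for every i, so G^SO = 2·2.6 = 5.2.
W^SO = (Σα)·G^SO − ½·2·(Σα)² = (2/2)·2.6² = 6.76.
Deadweight loss = W^SO − W^NE = 2.33.

2.33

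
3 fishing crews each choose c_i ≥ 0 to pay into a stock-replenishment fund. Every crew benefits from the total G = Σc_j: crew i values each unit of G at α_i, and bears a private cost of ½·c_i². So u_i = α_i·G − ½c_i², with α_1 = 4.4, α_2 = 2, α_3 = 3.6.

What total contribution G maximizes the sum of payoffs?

Planner FOC: ∂(Σu_j)/∂c_i = (Σα_j) − c_i = 0, so c_i^SO = Σα_j = 10 for every i; G^SO = 30.

30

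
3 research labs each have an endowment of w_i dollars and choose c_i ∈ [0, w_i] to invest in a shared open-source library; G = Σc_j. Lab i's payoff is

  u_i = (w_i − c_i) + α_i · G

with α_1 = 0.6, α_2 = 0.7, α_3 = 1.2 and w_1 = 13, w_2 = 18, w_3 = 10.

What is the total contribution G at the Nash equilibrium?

10

∂u_i/∂c_i = α_i − 1, so lab i contributes w_i if α_i > 1, else 0.
α_i > 1 for i ∈ {3}; NE contributions (0, 0, 10), G = 10.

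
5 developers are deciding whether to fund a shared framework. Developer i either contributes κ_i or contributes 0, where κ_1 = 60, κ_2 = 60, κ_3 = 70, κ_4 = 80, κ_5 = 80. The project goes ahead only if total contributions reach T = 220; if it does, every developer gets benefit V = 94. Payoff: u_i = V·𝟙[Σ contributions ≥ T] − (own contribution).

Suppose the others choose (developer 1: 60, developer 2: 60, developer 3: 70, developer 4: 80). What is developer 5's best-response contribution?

Others' total = 270 ≥ 220; contributing adds cost 80 for no extra benefit.
Best response: 0.

0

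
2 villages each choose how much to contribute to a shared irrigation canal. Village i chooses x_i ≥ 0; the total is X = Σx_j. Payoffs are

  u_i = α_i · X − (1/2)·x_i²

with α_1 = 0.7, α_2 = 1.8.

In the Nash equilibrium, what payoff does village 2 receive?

2.88

Village i's FOC: ∂u_i/∂x_i = α_i − x_i = 0, so x_i* = α_i.
NE contributions = (0.7, 1.8); X = 2.5.
u_2 = α_2·X − ½·(x_2)² = 1.8·2.5 − ½·1.8² = 2.88.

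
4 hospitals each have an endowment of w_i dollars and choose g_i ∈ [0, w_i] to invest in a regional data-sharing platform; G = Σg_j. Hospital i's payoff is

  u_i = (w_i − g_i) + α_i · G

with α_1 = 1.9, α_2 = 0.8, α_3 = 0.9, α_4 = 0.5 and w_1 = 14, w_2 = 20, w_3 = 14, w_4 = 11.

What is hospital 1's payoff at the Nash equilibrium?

26.6

∂u_i/∂g_i = α_i − 1, so hospital i contributes w_i if α_i > 1, else 0.
α_i > 1 for i ∈ {1}; NE contributions (14, 0, 0, 0), G = 14.
u_1 = (14 − 14) + 1.9·14 = 26.6.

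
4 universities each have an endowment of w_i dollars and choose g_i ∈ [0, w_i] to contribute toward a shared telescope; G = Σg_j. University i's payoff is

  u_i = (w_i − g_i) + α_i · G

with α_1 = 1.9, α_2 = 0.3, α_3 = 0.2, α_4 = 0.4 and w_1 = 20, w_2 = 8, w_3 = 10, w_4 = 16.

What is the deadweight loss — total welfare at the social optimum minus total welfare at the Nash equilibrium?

∂u_i/∂g_i = α_i − 1, so university i contributes w_i if α_i > 1, else 0.
α_i > 1 for i ∈ {1}; NE contributions (20, 0, 0, 0), G = 20.
W^NE = Σw_i − G^NE + (Σα_i)·G^NE = 54 + 1.8·20 = 90.
Planner: ∂(Σu_j)/∂g_i = Σα_j − 1 = 1.8 > 0, so everyone contributes w_i; G^SO = 54, W^SO = 54 + 1.8·54 = 151.2.
Deadweight loss = 61.2.

61.2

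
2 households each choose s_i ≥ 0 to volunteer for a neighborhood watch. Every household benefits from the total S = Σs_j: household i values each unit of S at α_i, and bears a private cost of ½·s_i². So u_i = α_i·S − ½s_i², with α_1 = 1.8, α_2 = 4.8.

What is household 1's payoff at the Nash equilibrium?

10.26

Household i's FOC: ∂u_i/∂s_i = α_i − s_i = 0, so s_i* = α_i.
NE contributions = (1.8, 4.8); S = 6.6.
u_1 = α_1·S − ½·(s_1)² = 1.8·6.6 − ½·1.8² = 10.26.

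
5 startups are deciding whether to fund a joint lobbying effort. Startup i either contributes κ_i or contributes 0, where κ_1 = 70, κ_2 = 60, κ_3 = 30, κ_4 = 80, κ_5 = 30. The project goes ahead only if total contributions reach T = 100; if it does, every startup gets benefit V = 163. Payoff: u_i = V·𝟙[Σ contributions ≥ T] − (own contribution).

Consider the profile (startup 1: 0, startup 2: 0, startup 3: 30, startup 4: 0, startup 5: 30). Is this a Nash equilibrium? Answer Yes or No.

No

Total = 60 < 100: not provided.
Startup 1 (pledges 0, payoff 0): pledging 70 → total 130, payoff 93. Profitable deviation.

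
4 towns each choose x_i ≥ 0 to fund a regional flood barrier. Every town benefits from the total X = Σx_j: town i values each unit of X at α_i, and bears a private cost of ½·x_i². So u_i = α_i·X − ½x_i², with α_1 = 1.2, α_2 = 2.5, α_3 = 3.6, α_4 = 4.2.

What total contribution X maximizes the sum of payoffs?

Planner FOC: ∂(Σu_j)/∂x_i = (Σα_j) − x_i = 0, so x_i^SO = Σα_j = 11.5 for every i; X^SO = 46.

46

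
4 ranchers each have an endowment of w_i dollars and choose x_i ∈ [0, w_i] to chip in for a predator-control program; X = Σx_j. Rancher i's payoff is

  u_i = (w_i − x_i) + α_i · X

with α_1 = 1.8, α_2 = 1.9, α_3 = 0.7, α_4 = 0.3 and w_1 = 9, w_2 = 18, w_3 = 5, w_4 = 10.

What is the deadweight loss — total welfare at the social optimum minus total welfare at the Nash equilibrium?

55.5

∂u_i/∂x_i = α_i − 1, so rancher i contributes w_i if α_i > 1, else 0.
α_i > 1 for i ∈ {1, 2}; NE contributions (9, 18, 0, 0), X = 27.
W^NE = Σw_i − X^NE + (Σα_i)·X^NE = 42 + 3.7·27 = 141.9.
Planner: ∂(Σu_j)/∂x_i = Σα_j − 1 = 3.7 > 0, so everyone contributes w_i; X^SO = 42, W^SO = 42 + 3.7·42 = 197.4.
Deadweight loss = 55.5.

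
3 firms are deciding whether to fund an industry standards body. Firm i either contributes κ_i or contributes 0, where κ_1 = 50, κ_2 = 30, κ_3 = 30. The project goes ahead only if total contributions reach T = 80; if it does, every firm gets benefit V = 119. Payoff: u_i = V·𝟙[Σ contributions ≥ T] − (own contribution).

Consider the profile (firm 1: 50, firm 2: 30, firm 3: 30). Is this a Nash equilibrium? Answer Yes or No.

No

Total = 110 ≥ 80: provided.
Firm 1 (pledges 50, payoff 69): dropping to 0 → total 60, payoff 0. No gain.
Firm 2 (pledges 30, payoff 89): dropping to 0 → total 80, payoff 119. Profitable deviation.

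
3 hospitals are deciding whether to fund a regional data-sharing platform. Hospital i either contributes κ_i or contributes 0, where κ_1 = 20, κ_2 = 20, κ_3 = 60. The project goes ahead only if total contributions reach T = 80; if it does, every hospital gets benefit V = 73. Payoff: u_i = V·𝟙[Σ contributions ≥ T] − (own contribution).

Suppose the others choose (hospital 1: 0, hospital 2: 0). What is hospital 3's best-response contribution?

0

Others' total = 0. Even contributing 60 gives 60 < 80: no benefit either way.
Best response: 0.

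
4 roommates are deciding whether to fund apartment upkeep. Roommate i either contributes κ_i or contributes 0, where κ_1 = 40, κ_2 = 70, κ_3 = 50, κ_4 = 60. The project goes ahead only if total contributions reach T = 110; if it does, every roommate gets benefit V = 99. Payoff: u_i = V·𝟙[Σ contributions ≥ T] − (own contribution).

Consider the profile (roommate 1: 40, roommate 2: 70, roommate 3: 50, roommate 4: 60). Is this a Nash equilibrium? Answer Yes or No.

Total = 220 ≥ 110: provided.
Roommate 1 (pledges 40, payoff 59): dropping to 0 → total 180, payoff 99. Profitable deviation.

No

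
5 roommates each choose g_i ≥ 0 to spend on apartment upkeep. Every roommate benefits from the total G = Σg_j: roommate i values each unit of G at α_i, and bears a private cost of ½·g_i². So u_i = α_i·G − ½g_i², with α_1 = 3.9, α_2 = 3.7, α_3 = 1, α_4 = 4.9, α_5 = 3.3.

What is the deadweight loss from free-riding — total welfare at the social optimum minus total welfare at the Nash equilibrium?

Roommate i's FOC: ∂u_i/∂g_i = α_i − g_i = 0, so g_i* = α_i.
NE contributions = (3.9, 3.7, 1, 4.9, 3.3); G = 16.8.
W^NE = (Σα)·G − ½Σα_i² = 16.8² − ½·64.8 = 249.84.
Planner sets g_i = Σα_j = 16.8 for every i, so G^SO = 5·16.8 = 84.
W^SO = (Σα)·G^SO − ½·5·(Σα)² = (5/2)·16.8² = 705.6.
Deadweight loss = W^SO − W^NE = 455.76.

455.76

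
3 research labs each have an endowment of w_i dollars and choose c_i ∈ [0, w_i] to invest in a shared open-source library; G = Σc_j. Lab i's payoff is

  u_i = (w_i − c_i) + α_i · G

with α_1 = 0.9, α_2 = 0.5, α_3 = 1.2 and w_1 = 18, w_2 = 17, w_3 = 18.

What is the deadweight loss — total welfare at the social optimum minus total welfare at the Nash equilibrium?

56

∂u_i/∂c_i = α_i − 1, so lab i contributes w_i if α_i > 1, else 0.
α_i > 1 for i ∈ {3}; NE contributions (0, 0, 18), G = 18.
W^NE = Σw_i − G^NE + (Σα_i)·G^NE = 53 + 1.6·18 = 81.8.
Planner: ∂(Σu_j)/∂c_i = Σα_j − 1 = 1.6 > 0, so everyone contributes w_i; G^SO = 53, W^SO = 53 + 1.6·53 = 137.8.
Deadweight loss = 56.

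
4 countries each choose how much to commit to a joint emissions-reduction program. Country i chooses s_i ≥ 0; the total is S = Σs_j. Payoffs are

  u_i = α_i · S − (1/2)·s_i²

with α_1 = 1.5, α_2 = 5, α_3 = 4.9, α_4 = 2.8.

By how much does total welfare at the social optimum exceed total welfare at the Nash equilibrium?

231.19

Country i's FOC: ∂u_i/∂s_i = α_i − s_i = 0, so s_i* = α_i.
NE contributions = (1.5, 5, 4.9, 2.8); S = 14.2.
W^NE = (Σα)·S − ½Σα_i² = 14.2² − ½·59.1 = 172.09.
Planner sets s_i = Σα_j = 14.2 for every i, so S^SO = 4·14.2 = 56.8.
W^SO = (Σα)·S^SO − ½·4·(Σα)² = (4/2)·14.2² = 403.28.
Deadweight loss = W^SO − W^NE = 231.19.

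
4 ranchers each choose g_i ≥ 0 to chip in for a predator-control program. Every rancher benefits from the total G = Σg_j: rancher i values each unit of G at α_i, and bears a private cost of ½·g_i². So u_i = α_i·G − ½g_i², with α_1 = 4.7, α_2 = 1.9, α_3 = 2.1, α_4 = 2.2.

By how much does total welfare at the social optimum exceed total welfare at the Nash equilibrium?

136.285

Rancher i's FOC: ∂u_i/∂g_i = α_i − g_i = 0, so g_i* = α_i.
NE contributions = (4.7, 1.9, 2.1, 2.2); G = 10.9.
W^NE = (Σα)·G − ½Σα_i² = 10.9² − ½·34.95 = 101.335.
Planner sets g_i = Σα_j = 10.9 for every i, so G^SO = 4·10.9 = 43.6.
W^SO = (Σα)·G^SO − ½·4·(Σα)² = (4/2)·10.9² = 237.62.
Deadweight loss = W^SO − W^NE = 136.285.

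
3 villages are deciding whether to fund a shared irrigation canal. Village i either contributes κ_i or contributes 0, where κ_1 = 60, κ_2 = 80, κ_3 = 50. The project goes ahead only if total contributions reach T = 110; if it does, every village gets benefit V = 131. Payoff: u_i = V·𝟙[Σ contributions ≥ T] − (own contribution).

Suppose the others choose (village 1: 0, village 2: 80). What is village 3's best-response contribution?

50

Others' total = 80. Contributing 50 brings total to 130 ≥ 110: gain V − κ_3 = 81.
Best response: 50.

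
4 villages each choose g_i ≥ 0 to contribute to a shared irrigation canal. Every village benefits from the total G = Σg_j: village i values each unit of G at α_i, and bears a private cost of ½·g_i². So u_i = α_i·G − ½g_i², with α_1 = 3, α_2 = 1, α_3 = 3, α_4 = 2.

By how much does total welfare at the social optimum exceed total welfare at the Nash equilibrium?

92.5

Village i's FOC: ∂u_i/∂g_i = α_i − g_i = 0, so g_i* = α_i.
NE contributions = (3, 1, 3, 2); G = 9.
W^NE = (Σα)·G − ½Σα_i² = 9² − ½·23 = 69.5.
Planner sets g_i = Σα_j = 9 for every i, so G^SO = 4·9 = 36.
W^SO = (Σα)·G^SO − ½·4·(Σα)² = (4/2)·9² = 162.
Deadweight loss = W^SO − W^NE = 92.5.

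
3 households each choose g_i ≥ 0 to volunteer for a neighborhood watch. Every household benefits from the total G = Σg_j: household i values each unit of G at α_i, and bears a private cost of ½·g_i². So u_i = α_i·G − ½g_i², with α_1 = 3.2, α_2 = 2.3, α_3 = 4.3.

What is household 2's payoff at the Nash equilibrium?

19.895

Household i's FOC: ∂u_i/∂g_i = α_i − g_i = 0, so g_i* = α_i.
NE contributions = (3.2, 2.3, 4.3); G = 9.8.
u_2 = α_2·G − ½·(g_2)² = 2.3·9.8 − ½·2.3² = 19.895.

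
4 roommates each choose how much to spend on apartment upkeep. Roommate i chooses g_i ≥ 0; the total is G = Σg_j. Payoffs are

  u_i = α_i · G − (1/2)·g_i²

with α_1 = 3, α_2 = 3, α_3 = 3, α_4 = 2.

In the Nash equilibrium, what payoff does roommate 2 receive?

28.5

Roommate i's FOC: ∂u_i/∂g_i = α_i − g_i = 0, so g_i* = α_i.
NE contributions = (3, 3, 3, 2); G = 11.
u_2 = α_2·G − ½·(g_2)² = 3·11 − ½·3² = 28.5.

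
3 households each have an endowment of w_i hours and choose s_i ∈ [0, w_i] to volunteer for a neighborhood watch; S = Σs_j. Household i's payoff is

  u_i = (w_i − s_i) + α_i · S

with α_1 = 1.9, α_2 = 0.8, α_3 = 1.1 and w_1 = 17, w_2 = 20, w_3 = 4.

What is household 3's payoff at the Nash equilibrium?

23.1

∂u_i/∂s_i = α_i − 1, so household i contributes w_i if α_i > 1, else 0.
α_i > 1 for i ∈ {1, 3}; NE contributions (17, 0, 4), S = 21.
u_3 = (4 − 4) + 1.1·21 = 23.1.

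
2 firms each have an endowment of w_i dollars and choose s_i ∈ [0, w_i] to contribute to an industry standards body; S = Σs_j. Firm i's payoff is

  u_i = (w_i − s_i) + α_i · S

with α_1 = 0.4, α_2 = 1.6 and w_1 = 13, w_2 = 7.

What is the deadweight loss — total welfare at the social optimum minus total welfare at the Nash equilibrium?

13

∂u_i/∂s_i = α_i − 1, so firm i contributes w_i if α_i > 1, else 0.
α_i > 1 for i ∈ {2}; NE contributions (0, 7), S = 7.
W^NE = Σw_i − S^NE + (Σα_i)·S^NE = 20 + 1·7 = 27.
Planner: ∂(Σu_j)/∂s_i = Σα_j − 1 = 1 > 0, so everyone contributes w_i; S^SO = 20, W^SO = 20 + 1·20 = 40.
Deadweight loss = 13.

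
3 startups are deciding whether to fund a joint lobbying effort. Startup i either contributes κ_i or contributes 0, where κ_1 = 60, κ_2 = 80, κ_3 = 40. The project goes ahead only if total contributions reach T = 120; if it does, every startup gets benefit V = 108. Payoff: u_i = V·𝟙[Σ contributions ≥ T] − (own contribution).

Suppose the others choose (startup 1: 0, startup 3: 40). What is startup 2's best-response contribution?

Others' total = 40. Contributing 80 brings total to 120 ≥ 120: gain V − κ_2 = 28.
Best response: 80.

80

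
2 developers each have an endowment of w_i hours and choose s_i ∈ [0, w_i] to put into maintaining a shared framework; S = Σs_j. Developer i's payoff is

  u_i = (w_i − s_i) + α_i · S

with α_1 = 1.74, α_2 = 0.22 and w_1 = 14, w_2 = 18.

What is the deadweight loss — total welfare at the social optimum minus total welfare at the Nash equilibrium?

17.28

∂u_i/∂s_i = α_i − 1, so developer i contributes w_i if α_i > 1, else 0.
α_i > 1 for i ∈ {1}; NE contributions (14, 0), S = 14.
W^NE = Σw_i − S^NE + (Σα_i)·S^NE = 32 + 0.96·14 = 45.44.
Planner: ∂(Σu_j)/∂s_i = Σα_j − 1 = 0.96 > 0, so everyone contributes w_i; S^SO = 32, W^SO = 32 + 0.96·32 = 62.72.
Deadweight loss = 17.28.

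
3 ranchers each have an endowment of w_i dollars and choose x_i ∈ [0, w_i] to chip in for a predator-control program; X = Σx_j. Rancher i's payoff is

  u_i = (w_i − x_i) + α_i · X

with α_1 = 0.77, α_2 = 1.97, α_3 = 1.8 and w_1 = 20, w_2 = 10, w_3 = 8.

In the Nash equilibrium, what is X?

18

∂u_i/∂x_i = α_i − 1, so rancher i contributes w_i if α_i > 1, else 0.
α_i > 1 for i ∈ {2, 3}; NE contributions (0, 10, 8), X = 18.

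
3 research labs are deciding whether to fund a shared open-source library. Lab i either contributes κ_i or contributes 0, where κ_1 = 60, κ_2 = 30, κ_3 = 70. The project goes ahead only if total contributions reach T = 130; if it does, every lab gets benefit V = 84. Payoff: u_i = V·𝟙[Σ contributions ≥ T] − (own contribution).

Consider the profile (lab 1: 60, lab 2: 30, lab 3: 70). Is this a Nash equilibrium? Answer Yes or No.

Total = 160 ≥ 130: provided.
Lab 1 (pledges 60, payoff 24): dropping to 0 → total 100, payoff 0. No gain.
Lab 2 (pledges 30, payoff 54): dropping to 0 → total 130, payoff 84. Profitable deviation.

No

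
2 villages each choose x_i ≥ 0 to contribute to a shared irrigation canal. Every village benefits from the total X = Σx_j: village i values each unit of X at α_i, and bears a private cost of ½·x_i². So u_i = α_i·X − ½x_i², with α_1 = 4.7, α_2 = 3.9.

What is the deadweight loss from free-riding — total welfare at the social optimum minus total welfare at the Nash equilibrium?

18.65

Village i's FOC: ∂u_i/∂x_i = α_i − x_i = 0, so x_i* = α_i.
NE contributions = (4.7, 3.9); X = 8.6.
W^NE = (Σα)·X − ½Σα_i² = 8.6² − ½·37.3 = 55.31.
Planner sets x_i = Σα_j = 8.6 for every i, so X^SO = 2·8.6 = 17.2.
W^SO = (Σα)·X^SO − ½·2·(Σα)² = (2/2)·8.6² = 73.96.
Deadweight loss = W^SO − W^NE = 18.65.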